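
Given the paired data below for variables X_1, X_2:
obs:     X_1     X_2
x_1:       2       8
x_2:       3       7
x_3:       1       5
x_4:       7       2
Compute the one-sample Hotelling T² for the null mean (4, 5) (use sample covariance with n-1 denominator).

Step 1 — sample mean vector:
  mean(X_1) = (2 + 3 + 1 + 7) / 4 = 13/4 = 3.25
  mean(X_2) = (8 + 7 + 5 + 2) / 4 = 22/4 = 5.5
  x̄ = (3.25, 5.5),  deviation x̄ - mu_0 = (3.25, 5.5) - (4, 5) = (-0.75, 0.5).

Step 2 — sample covariance matrix, S[i,j] = (1/(n-1)) · Σ_k (x_{k,i} - mean_i) · (x_{k,j} - mean_j), divisor n-1 = 3:
  S[X_1,X_1] = ((-1.25)·(-1.25) + (-0.25)·(-0.25) + (-2.25)·(-2.25) + (3.75)·(3.75)) / 3 = 20.75/3 = 6.9167
  S[X_1,X_2] = ((-1.25)·(2.5) + (-0.25)·(1.5) + (-2.25)·(-0.5) + (3.75)·(-3.5)) / 3 = -15.5/3 = -5.1667
  S[X_2,X_2] = ((2.5)·(2.5) + (1.5)·(1.5) + (-0.5)·(-0.5) + (-3.5)·(-3.5)) / 3 = 21/3 = 7
  S = [[6.9167, -5.1667],
 [-5.1667, 7]].

Step 3 — invert S. det(S) = 6.9167·7 - (-5.1667)² = 21.7222.
  S^{-1} = (1/det) · [[d, -b], [-b, a]] = [[0.3223, 0.2379],
 [0.2379, 0.3184]].

Step 4 — quadratic form (x̄ - mu_0)^T · S^{-1} · (x̄ - mu_0):
  S^{-1} · (x̄ - mu_0) = (-0.1228, -0.0192),
  (x̄ - mu_0)^T · [...] = (-0.75)·(-0.1228) + (0.5)·(-0.0192) = 0.0825.

Step 5 — scale by n: T² = 4 · 0.0825 = 0.3299.

T² ≈ 0.3299


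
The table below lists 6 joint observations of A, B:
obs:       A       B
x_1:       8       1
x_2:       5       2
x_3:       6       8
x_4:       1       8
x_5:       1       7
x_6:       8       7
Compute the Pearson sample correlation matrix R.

Step 1 — column means:
  mean(A) = (8 + 5 + 6 + 1 + 1 + 8) / 6 = 29/6 = 4.8333
  mean(B) = (1 + 2 + 8 + 8 + 7 + 7) / 6 = 33/6 = 5.5

Step 2 — sample variances and covariances s[i,j] = (1/(n-1)) · Σ_k (x_{k,i} - mean_i) · (x_{k,j} - mean_j), with n-1 = 5:
  s[A,A] = ((3.1667)·(3.1667) + (0.1667)·(0.1667) + (1.1667)·(1.1667) + (-3.8333)·(-3.8333) + (-3.8333)·(-3.8333) + (3.1667)·(3.1667)) / 5 = 50.8333/5 = 10.1667
  s[A,B] = ((3.1667)·(-4.5) + (0.1667)·(-3.5) + (1.1667)·(2.5) + (-3.8333)·(2.5) + (-3.8333)·(1.5) + (3.1667)·(1.5)) / 5 = -22.5/5 = -4.5
  s[B,B] = ((-4.5)·(-4.5) + (-3.5)·(-3.5) + (2.5)·(2.5) + (2.5)·(2.5) + (1.5)·(1.5) + (1.5)·(1.5)) / 5 = 49.5/5 = 9.9
  Sample standard deviations s_i = √(s[i,i]):
  s(A) = √(10.1667) = 3.1885
  s(B) = √(9.9) = 3.1464

Step 3 — r_{ij} = s_{ij} / (s_i · s_j):
  r[A,A] = 1 (diagonal).
  r[A,B] = -4.5 / (3.1885 · 3.1464) = -4.5 / 10.0324 = -0.4485
  r[B,B] = 1 (diagonal).

R is symmetric with unit diagonal. Assembling:

R = [[1, -0.4485],
 [-0.4485, 1]]


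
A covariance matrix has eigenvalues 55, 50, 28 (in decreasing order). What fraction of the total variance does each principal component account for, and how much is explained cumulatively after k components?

Step 1 — total variance = trace(Sigma) = Σ λ_i = 55 + 50 + 28 = 133.

Step 2 — fraction explained by component i = λ_i / Σ λ:
  PC1: 55/133 = 0.4135
  PC2: 50/133 = 0.3759
  PC3: 28/133 = 0.2105

Step 3 — cumulative fraction after k components = (λ_1 + ... + λ_k) / Σ λ:
  k = 1: 55/133 = 0.4135
  k = 2: (55 + 50)/133 = 105/133 = 0.7895
  k = 3: (55 + 50 + 28)/133 = 133/133 = 1

Summary (fraction, with percent):

explained: PC1 0.4135 (41.35%), PC2 0.3759 (37.59%), PC3 0.2105 (21.05%);  cumulative: 0.4135, 0.7895, 1


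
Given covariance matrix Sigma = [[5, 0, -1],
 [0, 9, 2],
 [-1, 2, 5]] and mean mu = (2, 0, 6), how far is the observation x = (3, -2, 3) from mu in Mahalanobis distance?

Step 1 — centre the observation: (x - mu) = (1, -2, -3).

Step 2 — invert Sigma (cofactor / det for 3×3, or solve directly):
  Sigma^{-1} = [[0.2092, -0.0102, 0.0459],
 [-0.0102, 0.1224, -0.051],
 [0.0459, -0.051, 0.2296]].

Step 3 — form the quadratic (x - mu)^T · Sigma^{-1} · (x - mu):
  Sigma^{-1} · (x - mu) = (0.0918, -0.102, -0.5408).
  (x - mu)^T · [Sigma^{-1} · (x - mu)] = (1)·(0.0918) + (-2)·(-0.102) + (-3)·(-0.5408) = 1.9184.

Step 4 — take square root: d = √(1.9184) ≈ 1.3851.

d(x, mu) = √(1.9184) ≈ 1.3851


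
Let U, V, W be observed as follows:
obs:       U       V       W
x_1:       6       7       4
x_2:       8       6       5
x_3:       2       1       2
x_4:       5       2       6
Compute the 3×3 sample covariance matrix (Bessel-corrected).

Step 1 — column means:
  mean(U) = (6 + 8 + 2 + 5) / 4 = 21/4 = 5.25
  mean(V) = (7 + 6 + 1 + 2) / 4 = 16/4 = 4
  mean(W) = (4 + 5 + 2 + 6) / 4 = 17/4 = 4.25

Step 2 — sample covariance S[i,j] = (1/(n-1)) · Σ_k (x_{k,i} - mean_i) · (x_{k,j} - mean_j), with n-1 = 3.
  S[U,U] = ((0.75)·(0.75) + (2.75)·(2.75) + (-3.25)·(-3.25) + (-0.25)·(-0.25)) / 3 = 18.75/3 = 6.25
  S[U,V] = ((0.75)·(3) + (2.75)·(2) + (-3.25)·(-3) + (-0.25)·(-2)) / 3 = 18/3 = 6
  S[U,W] = ((0.75)·(-0.25) + (2.75)·(0.75) + (-3.25)·(-2.25) + (-0.25)·(1.75)) / 3 = 8.75/3 = 2.9167
  S[V,V] = ((3)·(3) + (2)·(2) + (-3)·(-3) + (-2)·(-2)) / 3 = 26/3 = 8.6667
  S[V,W] = ((3)·(-0.25) + (2)·(0.75) + (-3)·(-2.25) + (-2)·(1.75)) / 3 = 4/3 = 1.3333
  S[W,W] = ((-0.25)·(-0.25) + (0.75)·(0.75) + (-2.25)·(-2.25) + (1.75)·(1.75)) / 3 = 8.75/3 = 2.9167

S is symmetric (S[j,i] = S[i,j]). Assembling:

S = [[6.25, 6, 2.9167],
 [6, 8.6667, 1.3333],
 [2.9167, 1.3333, 2.9167]]


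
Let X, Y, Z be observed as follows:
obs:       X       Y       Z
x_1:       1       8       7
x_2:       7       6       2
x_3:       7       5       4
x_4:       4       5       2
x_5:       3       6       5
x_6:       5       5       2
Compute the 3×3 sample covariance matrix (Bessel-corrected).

Step 1 — column means:
  mean(X) = (1 + 7 + 7 + 4 + 3 + 5) / 6 = 27/6 = 4.5
  mean(Y) = (8 + 6 + 5 + 5 + 6 + 5) / 6 = 35/6 = 5.8333
  mean(Z) = (7 + 2 + 4 + 2 + 5 + 2) / 6 = 22/6 = 3.6667

Step 2 — sample covariance S[i,j] = (1/(n-1)) · Σ_k (x_{k,i} - mean_i) · (x_{k,j} - mean_j), with n-1 = 5.
  S[X,X] = ((-3.5)·(-3.5) + (2.5)·(2.5) + (2.5)·(2.5) + (-0.5)·(-0.5) + (-1.5)·(-1.5) + (0.5)·(0.5)) / 5 = 27.5/5 = 5.5
  S[X,Y] = ((-3.5)·(2.1667) + (2.5)·(0.1667) + (2.5)·(-0.8333) + (-0.5)·(-0.8333) + (-1.5)·(0.1667) + (0.5)·(-0.8333)) / 5 = -9.5/5 = -1.9
  S[X,Z] = ((-3.5)·(3.3333) + (2.5)·(-1.6667) + (2.5)·(0.3333) + (-0.5)·(-1.6667) + (-1.5)·(1.3333) + (0.5)·(-1.6667)) / 5 = -17/5 = -3.4
  S[Y,Y] = ((2.1667)·(2.1667) + (0.1667)·(0.1667) + (-0.8333)·(-0.8333) + (-0.8333)·(-0.8333) + (0.1667)·(0.1667) + (-0.8333)·(-0.8333)) / 5 = 6.8333/5 = 1.3667
  S[Y,Z] = ((2.1667)·(3.3333) + (0.1667)·(-1.6667) + (-0.8333)·(0.3333) + (-0.8333)·(-1.6667) + (0.1667)·(1.3333) + (-0.8333)·(-1.6667)) / 5 = 9.6667/5 = 1.9333
  S[Z,Z] = ((3.3333)·(3.3333) + (-1.6667)·(-1.6667) + (0.3333)·(0.3333) + (-1.6667)·(-1.6667) + (1.3333)·(1.3333) + (-1.6667)·(-1.6667)) / 5 = 21.3333/5 = 4.2667

S is symmetric (S[j,i] = S[i,j]). Assembling:

S = [[5.5, -1.9, -3.4],
 [-1.9, 1.3667, 1.9333],
 [-3.4, 1.9333, 4.2667]]


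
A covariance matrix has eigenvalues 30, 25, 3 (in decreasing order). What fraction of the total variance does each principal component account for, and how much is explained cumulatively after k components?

Step 1 — total variance = trace(Sigma) = Σ λ_i = 30 + 25 + 3 = 58.

Step 2 — fraction explained by component i = λ_i / Σ λ:
  PC1: 30/58 = 0.5172
  PC2: 25/58 = 0.431
  PC3: 3/58 = 0.0517

Step 3 — cumulative fraction after k components = (λ_1 + ... + λ_k) / Σ λ:
  k = 1: 30/58 = 0.5172
  k = 2: (30 + 25)/58 = 55/58 = 0.9483
  k = 3: (30 + 25 + 3)/58 = 58/58 = 1

Summary (fraction, with percent):

explained: PC1 0.5172 (51.72%), PC2 0.431 (43.1%), PC3 0.0517 (5.17%);  cumulative: 0.5172, 0.9483, 1


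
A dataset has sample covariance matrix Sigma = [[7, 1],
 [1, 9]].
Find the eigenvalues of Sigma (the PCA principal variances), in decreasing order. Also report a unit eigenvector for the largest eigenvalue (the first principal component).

Step 1 — characteristic polynomial of 2×2 Sigma:
  det(Sigma - λI) = λ² - trace · λ + det = 0.
  trace = 7 + 9 = 16, det = 7·9 - (1)² = 62.
Step 2 — discriminant:
  Δ = trace² - 4·det = 256 - 248 = 8.
Step 3 — eigenvalues:
  λ = (trace ± √Δ)/2 = (16 ± 2.8284)/2,
  λ_1 = 9.4142,  λ_2 = 6.5858.

Step 4 — unit eigenvector for λ_1: solve (Sigma - λ_1 I)v = 0. First row:
  (7 - 9.4142)·v_x + (1)·v_y = 0, i.e. (-2.4142)·v_x + (1)·v_y = 0,
  so v ∝ (b, λ_1 - a) = (1, 2.4142) = u.
  ||u|| = √((1)² + (2.4142)²) = √(6.8284) ≈ 2.6131,
  v_1 = u/||u|| ≈ (0.3827, 0.9239) (||v_1|| = 1).

λ_1 = 9.4142,  λ_2 = 6.5858;  v_1 ≈ (0.3827, 0.9239)


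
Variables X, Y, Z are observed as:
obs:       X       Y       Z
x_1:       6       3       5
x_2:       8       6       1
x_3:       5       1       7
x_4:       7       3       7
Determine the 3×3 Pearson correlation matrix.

Step 1 — column means:
  mean(X) = (6 + 8 + 5 + 7) / 4 = 26/4 = 6.5
  mean(Y) = (3 + 6 + 1 + 3) / 4 = 13/4 = 3.25
  mean(Z) = (5 + 1 + 7 + 7) / 4 = 20/4 = 5

Step 2 — sample variances and covariances s[i,j] = (1/(n-1)) · Σ_k (x_{k,i} - mean_i) · (x_{k,j} - mean_j), with n-1 = 3:
  s[X,X] = ((-0.5)·(-0.5) + (1.5)·(1.5) + (-1.5)·(-1.5) + (0.5)·(0.5)) / 3 = 5/3 = 1.6667
  s[X,Y] = ((-0.5)·(-0.25) + (1.5)·(2.75) + (-1.5)·(-2.25) + (0.5)·(-0.25)) / 3 = 7.5/3 = 2.5
  s[X,Z] = ((-0.5)·(0) + (1.5)·(-4) + (-1.5)·(2) + (0.5)·(2)) / 3 = -8/3 = -2.6667
  s[Y,Y] = ((-0.25)·(-0.25) + (2.75)·(2.75) + (-2.25)·(-2.25) + (-0.25)·(-0.25)) / 3 = 12.75/3 = 4.25
  s[Y,Z] = ((-0.25)·(0) + (2.75)·(-4) + (-2.25)·(2) + (-0.25)·(2)) / 3 = -16/3 = -5.3333
  s[Z,Z] = ((0)·(0) + (-4)·(-4) + (2)·(2) + (2)·(2)) / 3 = 24/3 = 8
  Sample standard deviations s_i = √(s[i,i]):
  s(X) = √(1.6667) = 1.291
  s(Y) = √(4.25) = 2.0616
  s(Z) = √(8) = 2.8284

Step 3 — r_{ij} = s_{ij} / (s_i · s_j):
  r[X,X] = 1 (diagonal).
  r[X,Y] = 2.5 / (1.291 · 2.0616) = 2.5 / 2.6615 = 0.9393
  r[X,Z] = -2.6667 / (1.291 · 2.8284) = -2.6667 / 3.6515 = -0.7303
  r[Y,Y] = 1 (diagonal).
  r[Y,Z] = -5.3333 / (2.0616 · 2.8284) = -5.3333 / 5.831 = -0.9147
  r[Z,Z] = 1 (diagonal).

R is symmetric with unit diagonal. Assembling:

R = [[1, 0.9393, -0.7303],
 [0.9393, 1, -0.9147],
 [-0.7303, -0.9147, 1]]


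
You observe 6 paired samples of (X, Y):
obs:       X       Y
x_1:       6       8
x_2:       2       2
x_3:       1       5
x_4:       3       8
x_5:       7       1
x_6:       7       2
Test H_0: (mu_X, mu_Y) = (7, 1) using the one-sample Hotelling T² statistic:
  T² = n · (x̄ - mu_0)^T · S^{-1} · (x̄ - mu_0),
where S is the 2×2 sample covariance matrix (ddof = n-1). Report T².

Step 1 — sample mean vector:
  mean(X) = (6 + 2 + 1 + 3 + 7 + 7) / 6 = 26/6 = 4.3333
  mean(Y) = (8 + 2 + 5 + 8 + 1 + 2) / 6 = 26/6 = 4.3333
  x̄ = (4.3333, 4.3333),  deviation x̄ - mu_0 = (4.3333, 4.3333) - (7, 1) = (-2.6667, 3.3333).

Step 2 — sample covariance matrix, S[i,j] = (1/(n-1)) · Σ_k (x_{k,i} - mean_i) · (x_{k,j} - mean_j), divisor n-1 = 5:
  S[X,X] = ((1.6667)·(1.6667) + (-2.3333)·(-2.3333) + (-3.3333)·(-3.3333) + (-1.3333)·(-1.3333) + (2.6667)·(2.6667) + (2.6667)·(2.6667)) / 5 = 35.3333/5 = 7.0667
  S[X,Y] = ((1.6667)·(3.6667) + (-2.3333)·(-2.3333) + (-3.3333)·(0.6667) + (-1.3333)·(3.6667) + (2.6667)·(-3.3333) + (2.6667)·(-2.3333)) / 5 = -10.6667/5 = -2.1333
  S[Y,Y] = ((3.6667)·(3.6667) + (-2.3333)·(-2.3333) + (0.6667)·(0.6667) + (3.6667)·(3.6667) + (-3.3333)·(-3.3333) + (-2.3333)·(-2.3333)) / 5 = 49.3333/5 = 9.8667
  S = [[7.0667, -2.1333],
 [-2.1333, 9.8667]].

Step 3 — invert S. det(S) = 7.0667·9.8667 - (-2.1333)² = 65.1733.
  S^{-1} = (1/det) · [[d, -b], [-b, a]] = [[0.1514, 0.0327],
 [0.0327, 0.1084]].

Step 4 — quadratic form (x̄ - mu_0)^T · S^{-1} · (x̄ - mu_0):
  S^{-1} · (x̄ - mu_0) = (-0.2946, 0.2741),
  (x̄ - mu_0)^T · [...] = (-2.6667)·(-0.2946) + (3.3333)·(0.2741) = 1.6994.

Step 5 — scale by n: T² = 6 · 1.6994 = 10.1964.

T² ≈ 10.1964


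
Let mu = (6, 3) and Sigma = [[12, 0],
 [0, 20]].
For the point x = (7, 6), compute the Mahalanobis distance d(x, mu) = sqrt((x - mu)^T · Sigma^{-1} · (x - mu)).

Step 1 — centre the observation: (x - mu) = (1, 3).

Step 2 — invert Sigma. det(Sigma) = 12·20 - (0)² = 240.
  Sigma^{-1} = (1/det) · [[d, -b], [-b, a]] = [[0.0833, 0],
 [0, 0.05]].

Step 3 — form the quadratic (x - mu)^T · Sigma^{-1} · (x - mu):
  Sigma^{-1} · (x - mu) = (0.0833, 0.15).
  (x - mu)^T · [Sigma^{-1} · (x - mu)] = (1)·(0.0833) + (3)·(0.15) = 0.5333.

Step 4 — take square root: d = √(0.5333) ≈ 0.7303.

d(x, mu) = √(0.5333) ≈ 0.7303


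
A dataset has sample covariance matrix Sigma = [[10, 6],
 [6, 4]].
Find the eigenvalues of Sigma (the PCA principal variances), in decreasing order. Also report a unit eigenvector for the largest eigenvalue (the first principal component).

Step 1 — characteristic polynomial of 2×2 Sigma:
  det(Sigma - λI) = λ² - trace · λ + det = 0.
  trace = 10 + 4 = 14, det = 10·4 - (6)² = 4.
Step 2 — discriminant:
  Δ = trace² - 4·det = 196 - 16 = 180.
Step 3 — eigenvalues:
  λ = (trace ± √Δ)/2 = (14 ± 13.4164)/2,
  λ_1 = 13.7082,  λ_2 = 0.2918.

Step 4 — unit eigenvector for λ_1: solve (Sigma - λ_1 I)v = 0. First row:
  (10 - 13.7082)·v_x + (6)·v_y = 0, i.e. (-3.7082)·v_x + (6)·v_y = 0,
  so v ∝ (b, λ_1 - a) = (6, 3.7082) = u.
  ||u|| = √((6)² + (3.7082)²) = √(49.7508) ≈ 7.0534,
  v_1 = u/||u|| ≈ (0.8507, 0.5257) (||v_1|| = 1).

λ_1 = 13.7082,  λ_2 = 0.2918;  v_1 ≈ (0.8507, 0.5257)


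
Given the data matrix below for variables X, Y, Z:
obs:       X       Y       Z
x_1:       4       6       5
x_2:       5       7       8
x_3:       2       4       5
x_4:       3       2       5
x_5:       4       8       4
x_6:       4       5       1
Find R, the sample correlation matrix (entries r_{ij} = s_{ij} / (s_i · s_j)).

Step 1 — column means:
  mean(X) = (4 + 5 + 2 + 3 + 4 + 4) / 6 = 22/6 = 3.6667
  mean(Y) = (6 + 7 + 4 + 2 + 8 + 5) / 6 = 32/6 = 5.3333
  mean(Z) = (5 + 8 + 5 + 5 + 4 + 1) / 6 = 28/6 = 4.6667

Step 2 — sample variances and covariances s[i,j] = (1/(n-1)) · Σ_k (x_{k,i} - mean_i) · (x_{k,j} - mean_j), with n-1 = 5:
  s[X,X] = ((0.3333)·(0.3333) + (1.3333)·(1.3333) + (-1.6667)·(-1.6667) + (-0.6667)·(-0.6667) + (0.3333)·(0.3333) + (0.3333)·(0.3333)) / 5 = 5.3333/5 = 1.0667
  s[X,Y] = ((0.3333)·(0.6667) + (1.3333)·(1.6667) + (-1.6667)·(-1.3333) + (-0.6667)·(-3.3333) + (0.3333)·(2.6667) + (0.3333)·(-0.3333)) / 5 = 7.6667/5 = 1.5333
  s[X,Z] = ((0.3333)·(0.3333) + (1.3333)·(3.3333) + (-1.6667)·(0.3333) + (-0.6667)·(0.3333) + (0.3333)·(-0.6667) + (0.3333)·(-3.6667)) / 5 = 2.3333/5 = 0.4667
  s[Y,Y] = ((0.6667)·(0.6667) + (1.6667)·(1.6667) + (-1.3333)·(-1.3333) + (-3.3333)·(-3.3333) + (2.6667)·(2.6667) + (-0.3333)·(-0.3333)) / 5 = 23.3333/5 = 4.6667
  s[Y,Z] = ((0.6667)·(0.3333) + (1.6667)·(3.3333) + (-1.3333)·(0.3333) + (-3.3333)·(0.3333) + (2.6667)·(-0.6667) + (-0.3333)·(-3.6667)) / 5 = 3.6667/5 = 0.7333
  s[Z,Z] = ((0.3333)·(0.3333) + (3.3333)·(3.3333) + (0.3333)·(0.3333) + (0.3333)·(0.3333) + (-0.6667)·(-0.6667) + (-3.6667)·(-3.6667)) / 5 = 25.3333/5 = 5.0667
  Sample standard deviations s_i = √(s[i,i]):
  s(X) = √(1.0667) = 1.0328
  s(Y) = √(4.6667) = 2.1602
  s(Z) = √(5.0667) = 2.2509

Step 3 — r_{ij} = s_{ij} / (s_i · s_j):
  r[X,X] = 1 (diagonal).
  r[X,Y] = 1.5333 / (1.0328 · 2.1602) = 1.5333 / 2.2311 = 0.6873
  r[X,Z] = 0.4667 / (1.0328 · 2.2509) = 0.4667 / 2.3247 = 0.2007
  r[Y,Y] = 1 (diagonal).
  r[Y,Z] = 0.7333 / (2.1602 · 2.2509) = 0.7333 / 4.8626 = 0.1508
  r[Z,Z] = 1 (diagonal).

R is symmetric with unit diagonal. Assembling:

R = [[1, 0.6873, 0.2007],
 [0.6873, 1, 0.1508],
 [0.2007, 0.1508, 1]]


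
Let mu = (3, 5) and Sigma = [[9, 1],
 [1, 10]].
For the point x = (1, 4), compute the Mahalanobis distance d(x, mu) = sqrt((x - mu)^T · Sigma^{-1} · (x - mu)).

Step 1 — centre the observation: (x - mu) = (-2, -1).

Step 2 — invert Sigma. det(Sigma) = 9·10 - (1)² = 89.
  Sigma^{-1} = (1/det) · [[d, -b], [-b, a]] = [[0.1124, -0.0112],
 [-0.0112, 0.1011]].

Step 3 — form the quadratic (x - mu)^T · Sigma^{-1} · (x - mu):
  Sigma^{-1} · (x - mu) = (-0.2135, -0.0787).
  (x - mu)^T · [Sigma^{-1} · (x - mu)] = (-2)·(-0.2135) + (-1)·(-0.0787) = 0.5056.

Step 4 — take square root: d = √(0.5056) ≈ 0.7111.

d(x, mu) = √(0.5056) ≈ 0.7111


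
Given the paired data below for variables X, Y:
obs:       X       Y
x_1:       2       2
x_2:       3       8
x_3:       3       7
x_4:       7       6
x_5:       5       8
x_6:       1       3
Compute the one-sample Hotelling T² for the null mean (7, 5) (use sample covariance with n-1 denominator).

Step 1 — sample mean vector:
  mean(X) = (2 + 3 + 3 + 7 + 5 + 1) / 6 = 21/6 = 3.5
  mean(Y) = (2 + 8 + 7 + 6 + 8 + 3) / 6 = 34/6 = 5.6667
  x̄ = (3.5, 5.6667),  deviation x̄ - mu_0 = (3.5, 5.6667) - (7, 5) = (-3.5, 0.6667).

Step 2 — sample covariance matrix, S[i,j] = (1/(n-1)) · Σ_k (x_{k,i} - mean_i) · (x_{k,j} - mean_j), divisor n-1 = 5:
  S[X,X] = ((-1.5)·(-1.5) + (-0.5)·(-0.5) + (-0.5)·(-0.5) + (3.5)·(3.5) + (1.5)·(1.5) + (-2.5)·(-2.5)) / 5 = 23.5/5 = 4.7
  S[X,Y] = ((-1.5)·(-3.6667) + (-0.5)·(2.3333) + (-0.5)·(1.3333) + (3.5)·(0.3333) + (1.5)·(2.3333) + (-2.5)·(-2.6667)) / 5 = 15/5 = 3
  S[Y,Y] = ((-3.6667)·(-3.6667) + (2.3333)·(2.3333) + (1.3333)·(1.3333) + (0.3333)·(0.3333) + (2.3333)·(2.3333) + (-2.6667)·(-2.6667)) / 5 = 33.3333/5 = 6.6667
  S = [[4.7, 3],
 [3, 6.6667]].

Step 3 — invert S. det(S) = 4.7·6.6667 - (3)² = 22.3333.
  S^{-1} = (1/det) · [[d, -b], [-b, a]] = [[0.2985, -0.1343],
 [-0.1343, 0.2104]].

Step 4 — quadratic form (x̄ - mu_0)^T · S^{-1} · (x̄ - mu_0):
  S^{-1} · (x̄ - mu_0) = (-1.1343, 0.6104),
  (x̄ - mu_0)^T · [...] = (-3.5)·(-1.1343) + (0.6667)·(0.6104) = 4.3771.

Step 5 — scale by n: T² = 6 · 4.3771 = 26.2627.

T² ≈ 26.2627


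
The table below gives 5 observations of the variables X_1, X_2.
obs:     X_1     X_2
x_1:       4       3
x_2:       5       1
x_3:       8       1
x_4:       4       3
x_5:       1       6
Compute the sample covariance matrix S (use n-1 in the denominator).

Step 1 — column means:
  mean(X_1) = (4 + 5 + 8 + 4 + 1) / 5 = 22/5 = 4.4
  mean(X_2) = (3 + 1 + 1 + 3 + 6) / 5 = 14/5 = 2.8

Step 2 — sample covariance S[i,j] = (1/(n-1)) · Σ_k (x_{k,i} - mean_i) · (x_{k,j} - mean_j), with n-1 = 4.
  S[X_1,X_1] = ((-0.4)·(-0.4) + (0.6)·(0.6) + (3.6)·(3.6) + (-0.4)·(-0.4) + (-3.4)·(-3.4)) / 4 = 25.2/4 = 6.3
  S[X_1,X_2] = ((-0.4)·(0.2) + (0.6)·(-1.8) + (3.6)·(-1.8) + (-0.4)·(0.2) + (-3.4)·(3.2)) / 4 = -18.6/4 = -4.65
  S[X_2,X_2] = ((0.2)·(0.2) + (-1.8)·(-1.8) + (-1.8)·(-1.8) + (0.2)·(0.2) + (3.2)·(3.2)) / 4 = 16.8/4 = 4.2

S is symmetric (S[j,i] = S[i,j]). Assembling:

S = [[6.3, -4.65],
 [-4.65, 4.2]]


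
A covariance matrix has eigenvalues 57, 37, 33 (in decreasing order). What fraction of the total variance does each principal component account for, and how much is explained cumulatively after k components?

Step 1 — total variance = trace(Sigma) = Σ λ_i = 57 + 37 + 33 = 127.

Step 2 — fraction explained by component i = λ_i / Σ λ:
  PC1: 57/127 = 0.4488
  PC2: 37/127 = 0.2913
  PC3: 33/127 = 0.2598

Step 3 — cumulative fraction after k components = (λ_1 + ... + λ_k) / Σ λ:
  k = 1: 57/127 = 0.4488
  k = 2: (57 + 37)/127 = 94/127 = 0.7402
  k = 3: (57 + 37 + 33)/127 = 127/127 = 1

Summary (fraction, with percent):

explained: PC1 0.4488 (44.88%), PC2 0.2913 (29.13%), PC3 0.2598 (25.98%);  cumulative: 0.4488, 0.7402, 1


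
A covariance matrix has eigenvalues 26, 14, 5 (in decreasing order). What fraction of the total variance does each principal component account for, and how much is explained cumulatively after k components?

Step 1 — total variance = trace(Sigma) = Σ λ_i = 26 + 14 + 5 = 45.

Step 2 — fraction explained by component i = λ_i / Σ λ:
  PC1: 26/45 = 0.5778
  PC2: 14/45 = 0.3111
  PC3: 5/45 = 0.1111

Step 3 — cumulative fraction after k components = (λ_1 + ... + λ_k) / Σ λ:
  k = 1: 26/45 = 0.5778
  k = 2: (26 + 14)/45 = 40/45 = 0.8889
  k = 3: (26 + 14 + 5)/45 = 45/45 = 1

Summary (fraction, with percent):

explained: PC1 0.5778 (57.78%), PC2 0.3111 (31.11%), PC3 0.1111 (11.11%);  cumulative: 0.5778, 0.8889, 1


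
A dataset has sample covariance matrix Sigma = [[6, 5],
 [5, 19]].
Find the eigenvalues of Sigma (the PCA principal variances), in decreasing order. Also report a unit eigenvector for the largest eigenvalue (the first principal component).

Step 1 — characteristic polynomial of 2×2 Sigma:
  det(Sigma - λI) = λ² - trace · λ + det = 0.
  trace = 6 + 19 = 25, det = 6·19 - (5)² = 89.
Step 2 — discriminant:
  Δ = trace² - 4·det = 625 - 356 = 269.
Step 3 — eigenvalues:
  λ = (trace ± √Δ)/2 = (25 ± 16.4012)/2,
  λ_1 = 20.7006,  λ_2 = 4.2994.

Step 4 — unit eigenvector for λ_1: solve (Sigma - λ_1 I)v = 0. First row:
  (6 - 20.7006)·v_x + (5)·v_y = 0, i.e. (-14.7006)·v_x + (5)·v_y = 0,
  so v ∝ (b, λ_1 - a) = (5, 14.7006) = u.
  ||u|| = √((5)² + (14.7006)²) = √(241.1079) ≈ 15.5277,
  v_1 = u/||u|| ≈ (0.322, 0.9467) (||v_1|| = 1).

λ_1 = 20.7006,  λ_2 = 4.2994;  v_1 ≈ (0.322, 0.9467)


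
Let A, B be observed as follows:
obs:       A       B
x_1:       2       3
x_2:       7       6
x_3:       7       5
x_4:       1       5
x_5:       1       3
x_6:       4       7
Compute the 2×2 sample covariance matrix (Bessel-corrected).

Step 1 — column means:
  mean(A) = (2 + 7 + 7 + 1 + 1 + 4) / 6 = 22/6 = 3.6667
  mean(B) = (3 + 6 + 5 + 5 + 3 + 7) / 6 = 29/6 = 4.8333

Step 2 — sample covariance S[i,j] = (1/(n-1)) · Σ_k (x_{k,i} - mean_i) · (x_{k,j} - mean_j), with n-1 = 5.
  S[A,A] = ((-1.6667)·(-1.6667) + (3.3333)·(3.3333) + (3.3333)·(3.3333) + (-2.6667)·(-2.6667) + (-2.6667)·(-2.6667) + (0.3333)·(0.3333)) / 5 = 39.3333/5 = 7.8667
  S[A,B] = ((-1.6667)·(-1.8333) + (3.3333)·(1.1667) + (3.3333)·(0.1667) + (-2.6667)·(0.1667) + (-2.6667)·(-1.8333) + (0.3333)·(2.1667)) / 5 = 12.6667/5 = 2.5333
  S[B,B] = ((-1.8333)·(-1.8333) + (1.1667)·(1.1667) + (0.1667)·(0.1667) + (0.1667)·(0.1667) + (-1.8333)·(-1.8333) + (2.1667)·(2.1667)) / 5 = 12.8333/5 = 2.5667

S is symmetric (S[j,i] = S[i,j]). Assembling:

S = [[7.8667, 2.5333],
 [2.5333, 2.5667]]


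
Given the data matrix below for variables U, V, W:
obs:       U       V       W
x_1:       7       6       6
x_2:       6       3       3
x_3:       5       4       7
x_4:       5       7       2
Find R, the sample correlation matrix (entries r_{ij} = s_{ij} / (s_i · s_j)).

Step 1 — column means:
  mean(U) = (7 + 6 + 5 + 5) / 4 = 23/4 = 5.75
  mean(V) = (6 + 3 + 4 + 7) / 4 = 20/4 = 5
  mean(W) = (6 + 3 + 7 + 2) / 4 = 18/4 = 4.5

Step 2 — sample variances and covariances s[i,j] = (1/(n-1)) · Σ_k (x_{k,i} - mean_i) · (x_{k,j} - mean_j), with n-1 = 3:
  s[U,U] = ((1.25)·(1.25) + (0.25)·(0.25) + (-0.75)·(-0.75) + (-0.75)·(-0.75)) / 3 = 2.75/3 = 0.9167
  s[U,V] = ((1.25)·(1) + (0.25)·(-2) + (-0.75)·(-1) + (-0.75)·(2)) / 3 = 0/3 = 0
  s[U,W] = ((1.25)·(1.5) + (0.25)·(-1.5) + (-0.75)·(2.5) + (-0.75)·(-2.5)) / 3 = 1.5/3 = 0.5
  s[V,V] = ((1)·(1) + (-2)·(-2) + (-1)·(-1) + (2)·(2)) / 3 = 10/3 = 3.3333
  s[V,W] = ((1)·(1.5) + (-2)·(-1.5) + (-1)·(2.5) + (2)·(-2.5)) / 3 = -3/3 = -1
  s[W,W] = ((1.5)·(1.5) + (-1.5)·(-1.5) + (2.5)·(2.5) + (-2.5)·(-2.5)) / 3 = 17/3 = 5.6667
  Sample standard deviations s_i = √(s[i,i]):
  s(U) = √(0.9167) = 0.9574
  s(V) = √(3.3333) = 1.8257
  s(W) = √(5.6667) = 2.3805

Step 3 — r_{ij} = s_{ij} / (s_i · s_j):
  r[U,U] = 1 (diagonal).
  r[U,V] = 0 / (0.9574 · 1.8257) = 0 / 1.748 = 0
  r[U,W] = 0.5 / (0.9574 · 2.3805) = 0.5 / 2.2791 = 0.2194
  r[V,V] = 1 (diagonal).
  r[V,W] = -1 / (1.8257 · 2.3805) = -1 / 4.3461 = -0.2301
  r[W,W] = 1 (diagonal).

R is symmetric with unit diagonal. Assembling:

R = [[1, 0, 0.2194],
 [0, 1, -0.2301],
 [0.2194, -0.2301, 1]]


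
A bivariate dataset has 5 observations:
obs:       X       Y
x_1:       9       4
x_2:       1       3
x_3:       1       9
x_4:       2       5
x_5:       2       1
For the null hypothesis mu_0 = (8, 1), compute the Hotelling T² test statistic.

Step 1 — sample mean vector:
  mean(X) = (9 + 1 + 1 + 2 + 2) / 5 = 15/5 = 3
  mean(Y) = (4 + 3 + 9 + 5 + 1) / 5 = 22/5 = 4.4
  x̄ = (3, 4.4),  deviation x̄ - mu_0 = (3, 4.4) - (8, 1) = (-5, 3.4).

Step 2 — sample covariance matrix, S[i,j] = (1/(n-1)) · Σ_k (x_{k,i} - mean_i) · (x_{k,j} - mean_j), divisor n-1 = 4:
  S[X,X] = ((6)·(6) + (-2)·(-2) + (-2)·(-2) + (-1)·(-1) + (-1)·(-1)) / 4 = 46/4 = 11.5
  S[X,Y] = ((6)·(-0.4) + (-2)·(-1.4) + (-2)·(4.6) + (-1)·(0.6) + (-1)·(-3.4)) / 4 = -6/4 = -1.5
  S[Y,Y] = ((-0.4)·(-0.4) + (-1.4)·(-1.4) + (4.6)·(4.6) + (0.6)·(0.6) + (-3.4)·(-3.4)) / 4 = 35.2/4 = 8.8
  S = [[11.5, -1.5],
 [-1.5, 8.8]].

Step 3 — invert S. det(S) = 11.5·8.8 - (-1.5)² = 98.95.
  S^{-1} = (1/det) · [[d, -b], [-b, a]] = [[0.0889, 0.0152],
 [0.0152, 0.1162]].

Step 4 — quadratic form (x̄ - mu_0)^T · S^{-1} · (x̄ - mu_0):
  S^{-1} · (x̄ - mu_0) = (-0.3931, 0.3194),
  (x̄ - mu_0)^T · [...] = (-5)·(-0.3931) + (3.4)·(0.3194) = 3.0514.

Step 5 — scale by n: T² = 5 · 3.0514 = 15.2572.

T² ≈ 15.2572


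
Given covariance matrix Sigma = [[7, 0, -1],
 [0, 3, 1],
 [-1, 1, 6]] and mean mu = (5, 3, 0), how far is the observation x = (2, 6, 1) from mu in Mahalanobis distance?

Step 1 — centre the observation: (x - mu) = (-3, 3, 1).

Step 2 — invert Sigma (cofactor / det for 3×3, or solve directly):
  Sigma^{-1} = [[0.1466, -0.0086, 0.0259],
 [-0.0086, 0.3534, -0.0603],
 [0.0259, -0.0603, 0.181]].

Step 3 — form the quadratic (x - mu)^T · Sigma^{-1} · (x - mu):
  Sigma^{-1} · (x - mu) = (-0.4397, 1.0259, -0.0776).
  (x - mu)^T · [Sigma^{-1} · (x - mu)] = (-3)·(-0.4397) + (3)·(1.0259) + (1)·(-0.0776) = 4.319.

Step 4 — take square root: d = √(4.319) ≈ 2.0782.

d(x, mu) = √(4.319) ≈ 2.0782


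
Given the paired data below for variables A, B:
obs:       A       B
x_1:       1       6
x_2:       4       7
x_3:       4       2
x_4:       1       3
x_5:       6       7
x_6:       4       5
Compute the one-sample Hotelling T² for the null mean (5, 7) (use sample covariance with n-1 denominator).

Step 1 — sample mean vector:
  mean(A) = (1 + 4 + 4 + 1 + 6 + 4) / 6 = 20/6 = 3.3333
  mean(B) = (6 + 7 + 2 + 3 + 7 + 5) / 6 = 30/6 = 5
  x̄ = (3.3333, 5),  deviation x̄ - mu_0 = (3.3333, 5) - (5, 7) = (-1.6667, -2).

Step 2 — sample covariance matrix, S[i,j] = (1/(n-1)) · Σ_k (x_{k,i} - mean_i) · (x_{k,j} - mean_j), divisor n-1 = 5:
  S[A,A] = ((-2.3333)·(-2.3333) + (0.6667)·(0.6667) + (0.6667)·(0.6667) + (-2.3333)·(-2.3333) + (2.6667)·(2.6667) + (0.6667)·(0.6667)) / 5 = 19.3333/5 = 3.8667
  S[A,B] = ((-2.3333)·(1) + (0.6667)·(2) + (0.6667)·(-3) + (-2.3333)·(-2) + (2.6667)·(2) + (0.6667)·(0)) / 5 = 7/5 = 1.4
  S[B,B] = ((1)·(1) + (2)·(2) + (-3)·(-3) + (-2)·(-2) + (2)·(2) + (0)·(0)) / 5 = 22/5 = 4.4
  S = [[3.8667, 1.4],
 [1.4, 4.4]].

Step 3 — invert S. det(S) = 3.8667·4.4 - (1.4)² = 15.0533.
  S^{-1} = (1/det) · [[d, -b], [-b, a]] = [[0.2923, -0.093],
 [-0.093, 0.2569]].

Step 4 — quadratic form (x̄ - mu_0)^T · S^{-1} · (x̄ - mu_0):
  S^{-1} · (x̄ - mu_0) = (-0.3012, -0.3587),
  (x̄ - mu_0)^T · [...] = (-1.6667)·(-0.3012) + (-2)·(-0.3587) = 1.2194.

Step 5 — scale by n: T² = 6 · 1.2194 = 7.3162.

T² ≈ 7.3162


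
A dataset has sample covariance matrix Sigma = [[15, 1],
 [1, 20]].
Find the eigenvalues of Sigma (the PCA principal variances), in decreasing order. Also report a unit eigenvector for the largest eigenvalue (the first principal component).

Step 1 — characteristic polynomial of 2×2 Sigma:
  det(Sigma - λI) = λ² - trace · λ + det = 0.
  trace = 15 + 20 = 35, det = 15·20 - (1)² = 299.
Step 2 — discriminant:
  Δ = trace² - 4·det = 1225 - 1196 = 29.
Step 3 — eigenvalues:
  λ = (trace ± √Δ)/2 = (35 ± 5.3852)/2,
  λ_1 = 20.1926,  λ_2 = 14.8074.

Step 4 — unit eigenvector for λ_1: solve (Sigma - λ_1 I)v = 0. First row:
  (15 - 20.1926)·v_x + (1)·v_y = 0, i.e. (-5.1926)·v_x + (1)·v_y = 0,
  so v ∝ (b, λ_1 - a) = (1, 5.1926) = u.
  ||u|| = √((1)² + (5.1926)²) = √(27.9629) ≈ 5.288,
  v_1 = u/||u|| ≈ (0.1891, 0.982) (||v_1|| = 1).

λ_1 = 20.1926,  λ_2 = 14.8074;  v_1 ≈ (0.1891, 0.982)


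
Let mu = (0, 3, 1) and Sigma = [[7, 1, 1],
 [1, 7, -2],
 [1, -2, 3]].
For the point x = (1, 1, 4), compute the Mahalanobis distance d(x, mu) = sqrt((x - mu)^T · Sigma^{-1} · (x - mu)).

Step 1 — centre the observation: (x - mu) = (1, -2, 3).

Step 2 — invert Sigma (cofactor / det for 3×3, or solve directly):
  Sigma^{-1} = [[0.1619, -0.0476, -0.0857],
 [-0.0476, 0.1905, 0.1429],
 [-0.0857, 0.1429, 0.4571]].

Step 3 — form the quadratic (x - mu)^T · Sigma^{-1} · (x - mu):
  Sigma^{-1} · (x - mu) = (0, 0, 1).
  (x - mu)^T · [Sigma^{-1} · (x - mu)] = (1)·(0) + (-2)·(0) + (3)·(1) = 3.

Step 4 — take square root: d = √(3) ≈ 1.7321.

d(x, mu) = √(3) ≈ 1.7321


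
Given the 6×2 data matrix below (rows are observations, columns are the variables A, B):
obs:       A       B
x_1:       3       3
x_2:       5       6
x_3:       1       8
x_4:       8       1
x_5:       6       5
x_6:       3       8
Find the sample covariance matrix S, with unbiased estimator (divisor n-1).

Step 1 — column means:
  mean(A) = (3 + 5 + 1 + 8 + 6 + 3) / 6 = 26/6 = 4.3333
  mean(B) = (3 + 6 + 8 + 1 + 5 + 8) / 6 = 31/6 = 5.1667

Step 2 — sample covariance S[i,j] = (1/(n-1)) · Σ_k (x_{k,i} - mean_i) · (x_{k,j} - mean_j), with n-1 = 5.
  S[A,A] = ((-1.3333)·(-1.3333) + (0.6667)·(0.6667) + (-3.3333)·(-3.3333) + (3.6667)·(3.6667) + (1.6667)·(1.6667) + (-1.3333)·(-1.3333)) / 5 = 31.3333/5 = 6.2667
  S[A,B] = ((-1.3333)·(-2.1667) + (0.6667)·(0.8333) + (-3.3333)·(2.8333) + (3.6667)·(-4.1667) + (1.6667)·(-0.1667) + (-1.3333)·(2.8333)) / 5 = -25.3333/5 = -5.0667
  S[B,B] = ((-2.1667)·(-2.1667) + (0.8333)·(0.8333) + (2.8333)·(2.8333) + (-4.1667)·(-4.1667) + (-0.1667)·(-0.1667) + (2.8333)·(2.8333)) / 5 = 38.8333/5 = 7.7667

S is symmetric (S[j,i] = S[i,j]). Assembling:

S = [[6.2667, -5.0667],
 [-5.0667, 7.7667]]


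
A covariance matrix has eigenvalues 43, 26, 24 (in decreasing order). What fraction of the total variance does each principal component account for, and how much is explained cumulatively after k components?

Step 1 — total variance = trace(Sigma) = Σ λ_i = 43 + 26 + 24 = 93.

Step 2 — fraction explained by component i = λ_i / Σ λ:
  PC1: 43/93 = 0.4624
  PC2: 26/93 = 0.2796
  PC3: 24/93 = 0.2581

Step 3 — cumulative fraction after k components = (λ_1 + ... + λ_k) / Σ λ:
  k = 1: 43/93 = 0.4624
  k = 2: (43 + 26)/93 = 69/93 = 0.7419
  k = 3: (43 + 26 + 24)/93 = 93/93 = 1

Summary (fraction, with percent):

explained: PC1 0.4624 (46.24%), PC2 0.2796 (27.96%), PC3 0.2581 (25.81%);  cumulative: 0.4624, 0.7419, 1


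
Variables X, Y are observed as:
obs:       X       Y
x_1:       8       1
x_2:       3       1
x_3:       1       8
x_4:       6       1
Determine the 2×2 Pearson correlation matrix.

Step 1 — column means:
  mean(X) = (8 + 3 + 1 + 6) / 4 = 18/4 = 4.5
  mean(Y) = (1 + 1 + 8 + 1) / 4 = 11/4 = 2.75

Step 2 — sample variances and covariances s[i,j] = (1/(n-1)) · Σ_k (x_{k,i} - mean_i) · (x_{k,j} - mean_j), with n-1 = 3:
  s[X,X] = ((3.5)·(3.5) + (-1.5)·(-1.5) + (-3.5)·(-3.5) + (1.5)·(1.5)) / 3 = 29/3 = 9.6667
  s[X,Y] = ((3.5)·(-1.75) + (-1.5)·(-1.75) + (-3.5)·(5.25) + (1.5)·(-1.75)) / 3 = -24.5/3 = -8.1667
  s[Y,Y] = ((-1.75)·(-1.75) + (-1.75)·(-1.75) + (5.25)·(5.25) + (-1.75)·(-1.75)) / 3 = 36.75/3 = 12.25
  Sample standard deviations s_i = √(s[i,i]):
  s(X) = √(9.6667) = 3.1091
  s(Y) = √(12.25) = 3.5

Step 3 — r_{ij} = s_{ij} / (s_i · s_j):
  r[X,X] = 1 (diagonal).
  r[X,Y] = -8.1667 / (3.1091 · 3.5) = -8.1667 / 10.8819 = -0.7505
  r[Y,Y] = 1 (diagonal).

R is symmetric with unit diagonal. Assembling:

R = [[1, -0.7505],
 [-0.7505, 1]]


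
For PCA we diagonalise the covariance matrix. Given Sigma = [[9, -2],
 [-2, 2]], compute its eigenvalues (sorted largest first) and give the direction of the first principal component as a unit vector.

Step 1 — characteristic polynomial of 2×2 Sigma:
  det(Sigma - λI) = λ² - trace · λ + det = 0.
  trace = 9 + 2 = 11, det = 9·2 - (-2)² = 14.
Step 2 — discriminant:
  Δ = trace² - 4·det = 121 - 56 = 65.
Step 3 — eigenvalues:
  λ = (trace ± √Δ)/2 = (11 ± 8.0623)/2,
  λ_1 = 9.5311,  λ_2 = 1.4689.

Step 4 — unit eigenvector for λ_1: solve (Sigma - λ_1 I)v = 0. First row:
  (9 - 9.5311)·v_x + (-2)·v_y = 0, i.e. (-0.5311)·v_x + (-2)·v_y = 0,
  so v ∝ (b, λ_1 - a) = (-2, 0.5311); multiply by -1 so the first entry is positive: u = (2, -0.5311).
  ||u|| = √((2)² + (-0.5311)²) = √(4.2821) ≈ 2.0693,
  v_1 = u/||u|| ≈ (0.9665, -0.2567) (||v_1|| = 1).

λ_1 = 9.5311,  λ_2 = 1.4689;  v_1 ≈ (0.9665, -0.2567)


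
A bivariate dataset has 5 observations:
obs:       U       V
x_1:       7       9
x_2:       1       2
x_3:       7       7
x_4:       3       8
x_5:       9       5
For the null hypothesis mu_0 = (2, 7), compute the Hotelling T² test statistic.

Step 1 — sample mean vector:
  mean(U) = (7 + 1 + 7 + 3 + 9) / 5 = 27/5 = 5.4
  mean(V) = (9 + 2 + 7 + 8 + 5) / 5 = 31/5 = 6.2
  x̄ = (5.4, 6.2),  deviation x̄ - mu_0 = (5.4, 6.2) - (2, 7) = (3.4, -0.8).

Step 2 — sample covariance matrix, S[i,j] = (1/(n-1)) · Σ_k (x_{k,i} - mean_i) · (x_{k,j} - mean_j), divisor n-1 = 4:
  S[U,U] = ((1.6)·(1.6) + (-4.4)·(-4.4) + (1.6)·(1.6) + (-2.4)·(-2.4) + (3.6)·(3.6)) / 4 = 43.2/4 = 10.8
  S[U,V] = ((1.6)·(2.8) + (-4.4)·(-4.2) + (1.6)·(0.8) + (-2.4)·(1.8) + (3.6)·(-1.2)) / 4 = 15.6/4 = 3.9
  S[V,V] = ((2.8)·(2.8) + (-4.2)·(-4.2) + (0.8)·(0.8) + (1.8)·(1.8) + (-1.2)·(-1.2)) / 4 = 30.8/4 = 7.7
  S = [[10.8, 3.9],
 [3.9, 7.7]].

Step 3 — invert S. det(S) = 10.8·7.7 - (3.9)² = 67.95.
  S^{-1} = (1/det) · [[d, -b], [-b, a]] = [[0.1133, -0.0574],
 [-0.0574, 0.1589]].

Step 4 — quadratic form (x̄ - mu_0)^T · S^{-1} · (x̄ - mu_0):
  S^{-1} · (x̄ - mu_0) = (0.4312, -0.3223),
  (x̄ - mu_0)^T · [...] = (3.4)·(0.4312) + (-0.8)·(-0.3223) = 1.7239.

Step 5 — scale by n: T² = 5 · 1.7239 = 8.6196.

T² ≈ 8.6196


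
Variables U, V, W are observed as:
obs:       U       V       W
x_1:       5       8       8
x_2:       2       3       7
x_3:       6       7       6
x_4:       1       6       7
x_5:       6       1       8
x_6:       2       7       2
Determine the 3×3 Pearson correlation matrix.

Step 1 — column means:
  mean(U) = (5 + 2 + 6 + 1 + 6 + 2) / 6 = 22/6 = 3.6667
  mean(V) = (8 + 3 + 7 + 6 + 1 + 7) / 6 = 32/6 = 5.3333
  mean(W) = (8 + 7 + 6 + 7 + 8 + 2) / 6 = 38/6 = 6.3333

Step 2 — sample variances and covariances s[i,j] = (1/(n-1)) · Σ_k (x_{k,i} - mean_i) · (x_{k,j} - mean_j), with n-1 = 5:
  s[U,U] = ((1.3333)·(1.3333) + (-1.6667)·(-1.6667) + (2.3333)·(2.3333) + (-2.6667)·(-2.6667) + (2.3333)·(2.3333) + (-1.6667)·(-1.6667)) / 5 = 25.3333/5 = 5.0667
  s[U,V] = ((1.3333)·(2.6667) + (-1.6667)·(-2.3333) + (2.3333)·(1.6667) + (-2.6667)·(0.6667) + (2.3333)·(-4.3333) + (-1.6667)·(1.6667)) / 5 = -3.3333/5 = -0.6667
  s[U,W] = ((1.3333)·(1.6667) + (-1.6667)·(0.6667) + (2.3333)·(-0.3333) + (-2.6667)·(0.6667) + (2.3333)·(1.6667) + (-1.6667)·(-4.3333)) / 5 = 9.6667/5 = 1.9333
  s[V,V] = ((2.6667)·(2.6667) + (-2.3333)·(-2.3333) + (1.6667)·(1.6667) + (0.6667)·(0.6667) + (-4.3333)·(-4.3333) + (1.6667)·(1.6667)) / 5 = 37.3333/5 = 7.4667
  s[V,W] = ((2.6667)·(1.6667) + (-2.3333)·(0.6667) + (1.6667)·(-0.3333) + (0.6667)·(0.6667) + (-4.3333)·(1.6667) + (1.6667)·(-4.3333)) / 5 = -11.6667/5 = -2.3333
  s[W,W] = ((1.6667)·(1.6667) + (0.6667)·(0.6667) + (-0.3333)·(-0.3333) + (0.6667)·(0.6667) + (1.6667)·(1.6667) + (-4.3333)·(-4.3333)) / 5 = 25.3333/5 = 5.0667
  Sample standard deviations s_i = √(s[i,i]):
  s(U) = √(5.0667) = 2.2509
  s(V) = √(7.4667) = 2.7325
  s(W) = √(5.0667) = 2.2509

Step 3 — r_{ij} = s_{ij} / (s_i · s_j):
  r[U,U] = 1 (diagonal).
  r[U,V] = -0.6667 / (2.2509 · 2.7325) = -0.6667 / 6.1507 = -0.1084
  r[U,W] = 1.9333 / (2.2509 · 2.2509) = 1.9333 / 5.0667 = 0.3816
  r[V,V] = 1 (diagonal).
  r[V,W] = -2.3333 / (2.7325 · 2.2509) = -2.3333 / 6.1507 = -0.3794
  r[W,W] = 1 (diagonal).

R is symmetric with unit diagonal. Assembling:

R = [[1, -0.1084, 0.3816],
 [-0.1084, 1, -0.3794],
 [0.3816, -0.3794, 1]]


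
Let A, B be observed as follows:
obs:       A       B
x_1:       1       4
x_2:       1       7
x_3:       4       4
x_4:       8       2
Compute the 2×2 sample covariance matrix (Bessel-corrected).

Step 1 — column means:
  mean(A) = (1 + 1 + 4 + 8) / 4 = 14/4 = 3.5
  mean(B) = (4 + 7 + 4 + 2) / 4 = 17/4 = 4.25

Step 2 — sample covariance S[i,j] = (1/(n-1)) · Σ_k (x_{k,i} - mean_i) · (x_{k,j} - mean_j), with n-1 = 3.
  S[A,A] = ((-2.5)·(-2.5) + (-2.5)·(-2.5) + (0.5)·(0.5) + (4.5)·(4.5)) / 3 = 33/3 = 11
  S[A,B] = ((-2.5)·(-0.25) + (-2.5)·(2.75) + (0.5)·(-0.25) + (4.5)·(-2.25)) / 3 = -16.5/3 = -5.5
  S[B,B] = ((-0.25)·(-0.25) + (2.75)·(2.75) + (-0.25)·(-0.25) + (-2.25)·(-2.25)) / 3 = 12.75/3 = 4.25

S is symmetric (S[j,i] = S[i,j]). Assembling:

S = [[11, -5.5],
 [-5.5, 4.25]]


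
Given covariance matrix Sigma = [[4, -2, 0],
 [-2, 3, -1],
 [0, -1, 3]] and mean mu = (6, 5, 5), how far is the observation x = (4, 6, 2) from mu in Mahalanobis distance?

Step 1 — centre the observation: (x - mu) = (-2, 1, -3).

Step 2 — invert Sigma (cofactor / det for 3×3, or solve directly):
  Sigma^{-1} = [[0.4, 0.3, 0.1],
 [0.3, 0.6, 0.2],
 [0.1, 0.2, 0.4]].

Step 3 — form the quadratic (x - mu)^T · Sigma^{-1} · (x - mu):
  Sigma^{-1} · (x - mu) = (-0.8, -0.6, -1.2).
  (x - mu)^T · [Sigma^{-1} · (x - mu)] = (-2)·(-0.8) + (1)·(-0.6) + (-3)·(-1.2) = 4.6.

Step 4 — take square root: d = √(4.6) ≈ 2.1448.

d(x, mu) = √(4.6) ≈ 2.1448


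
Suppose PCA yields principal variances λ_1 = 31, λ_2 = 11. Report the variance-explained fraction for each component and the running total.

Step 1 — total variance = trace(Sigma) = Σ λ_i = 31 + 11 = 42.

Step 2 — fraction explained by component i = λ_i / Σ λ:
  PC1: 31/42 = 0.7381
  PC2: 11/42 = 0.2619

Step 3 — cumulative fraction after k components = (λ_1 + ... + λ_k) / Σ λ:
  k = 1: 31/42 = 0.7381
  k = 2: (31 + 11)/42 = 42/42 = 1

Summary (fraction, with percent):

explained: PC1 0.7381 (73.81%), PC2 0.2619 (26.19%);  cumulative: 0.7381, 1


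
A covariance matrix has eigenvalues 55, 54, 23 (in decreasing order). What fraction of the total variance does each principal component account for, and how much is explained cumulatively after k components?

Step 1 — total variance = trace(Sigma) = Σ λ_i = 55 + 54 + 23 = 132.

Step 2 — fraction explained by component i = λ_i / Σ λ:
  PC1: 55/132 = 0.4167
  PC2: 54/132 = 0.4091
  PC3: 23/132 = 0.1742

Step 3 — cumulative fraction after k components = (λ_1 + ... + λ_k) / Σ λ:
  k = 1: 55/132 = 0.4167
  k = 2: (55 + 54)/132 = 109/132 = 0.8258
  k = 3: (55 + 54 + 23)/132 = 132/132 = 1

Summary (fraction, with percent):

explained: PC1 0.4167 (41.67%), PC2 0.4091 (40.91%), PC3 0.1742 (17.42%);  cumulative: 0.4167, 0.8258, 1


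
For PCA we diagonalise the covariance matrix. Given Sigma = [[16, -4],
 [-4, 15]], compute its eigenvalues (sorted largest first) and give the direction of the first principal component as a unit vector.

Step 1 — characteristic polynomial of 2×2 Sigma:
  det(Sigma - λI) = λ² - trace · λ + det = 0.
  trace = 16 + 15 = 31, det = 16·15 - (-4)² = 224.
Step 2 — discriminant:
  Δ = trace² - 4·det = 961 - 896 = 65.
Step 3 — eigenvalues:
  λ = (trace ± √Δ)/2 = (31 ± 8.0623)/2,
  λ_1 = 19.5311,  λ_2 = 11.4689.

Step 4 — unit eigenvector for λ_1: solve (Sigma - λ_1 I)v = 0. First row:
  (16 - 19.5311)·v_x + (-4)·v_y = 0, i.e. (-3.5311)·v_x + (-4)·v_y = 0,
  so v ∝ (b, λ_1 - a) = (-4, 3.5311); multiply by -1 so the first entry is positive: u = (4, -3.5311).
  ||u|| = √((4)² + (-3.5311)²) = √(28.4689) ≈ 5.3356,
  v_1 = u/||u|| ≈ (0.7497, -0.6618) (||v_1|| = 1).

λ_1 = 19.5311,  λ_2 = 11.4689;  v_1 ≈ (0.7497, -0.6618)
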